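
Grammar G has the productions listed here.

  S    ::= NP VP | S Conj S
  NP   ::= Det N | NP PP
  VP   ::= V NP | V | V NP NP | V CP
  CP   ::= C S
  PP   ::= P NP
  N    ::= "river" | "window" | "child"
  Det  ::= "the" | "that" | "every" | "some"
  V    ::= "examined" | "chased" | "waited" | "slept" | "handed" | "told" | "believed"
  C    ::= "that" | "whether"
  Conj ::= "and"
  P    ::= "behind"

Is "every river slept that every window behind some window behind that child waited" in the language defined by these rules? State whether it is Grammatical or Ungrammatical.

[S [NP [Det every] [N river]] [VP [V slept] [CP [C that] [S [NP [NP [Det every] [N window]] [PP [P behind] [NP [NP [Det some] [N window]] [PP [P behind] [NP [Det that] [N child]]]]]] [VP [V waited]]]]]]
Every word is introduced by a lexical rule and the phrasal rules combine the resulting categories into a single S.

Grammatical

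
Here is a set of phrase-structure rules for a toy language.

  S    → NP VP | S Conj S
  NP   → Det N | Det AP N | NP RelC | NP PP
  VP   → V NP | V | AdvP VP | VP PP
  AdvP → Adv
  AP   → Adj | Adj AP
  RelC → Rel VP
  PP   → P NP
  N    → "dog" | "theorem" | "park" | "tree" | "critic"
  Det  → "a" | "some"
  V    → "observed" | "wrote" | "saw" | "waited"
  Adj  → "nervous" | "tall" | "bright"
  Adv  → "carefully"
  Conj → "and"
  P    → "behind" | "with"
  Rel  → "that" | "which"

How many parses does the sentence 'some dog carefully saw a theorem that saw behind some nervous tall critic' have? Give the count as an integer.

4

Two of the 4 distinct bracketings:
[S [NP [Det some] [N dog]] [VP [AdvP [Adv carefully]] [VP [V saw] [NP [NP [Det a] [N theorem]] [RelC [Rel that] [VP [VP [V saw]] [PP [P behind] [NP [Det some] [AP [Adj nervous] [AP [Adj tall]]] [N critic]]]]]]]]]
[S [NP [Det some] [N dog]] [VP [AdvP [Adv carefully]] [VP [V saw] [NP [NP [NP [Det a] [N theorem]] [RelC [Rel that] [VP [V saw]]]] [PP [P behind] [NP [Det some] [AP [Adj nervous] [AP [Adj tall]]] [N critic]]]]]]]
The difference turns on whether NP → NP PP is used at the relevant span, versus an alternative expansion of NP.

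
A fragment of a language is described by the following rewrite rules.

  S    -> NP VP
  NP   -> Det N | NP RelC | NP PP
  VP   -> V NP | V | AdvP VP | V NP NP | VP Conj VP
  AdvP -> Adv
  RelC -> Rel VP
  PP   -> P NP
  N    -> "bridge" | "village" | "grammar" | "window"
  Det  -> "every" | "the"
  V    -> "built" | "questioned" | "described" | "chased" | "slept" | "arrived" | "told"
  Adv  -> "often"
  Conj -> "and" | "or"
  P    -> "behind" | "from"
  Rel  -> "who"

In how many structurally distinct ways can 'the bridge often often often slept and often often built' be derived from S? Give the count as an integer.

Two of the 4 distinct bracketings:
[S [NP [Det the] [N bridge]] [VP [AdvP [Adv often]] [VP [AdvP [Adv often]] [VP [AdvP [Adv often]] [VP [VP [V slept]] [Conj and] [VP [AdvP [Adv often]] [VP [AdvP [Adv often]] [VP [V built]]]]]]]]]
[S [NP [Det the] [N bridge]] [VP [AdvP [Adv often]] [VP [AdvP [Adv often]] [VP [VP [AdvP [Adv often]] [VP [V slept]]] [Conj and] [VP [AdvP [Adv often]] [VP [AdvP [Adv often]] [VP [V built]]]]]]]]
The trees differ in how a recursive rule is bracketed over the same span.

4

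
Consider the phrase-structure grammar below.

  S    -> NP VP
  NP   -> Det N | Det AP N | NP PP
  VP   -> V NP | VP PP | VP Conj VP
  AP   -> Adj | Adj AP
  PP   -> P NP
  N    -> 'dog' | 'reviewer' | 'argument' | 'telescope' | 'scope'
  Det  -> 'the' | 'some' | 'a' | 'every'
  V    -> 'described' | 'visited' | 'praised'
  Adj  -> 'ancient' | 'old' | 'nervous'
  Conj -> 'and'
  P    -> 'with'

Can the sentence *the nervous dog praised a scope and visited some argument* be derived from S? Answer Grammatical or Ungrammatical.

Grammatical

[S [NP [Det the] [AP [Adj nervous]] [N dog]] [VP [VP [V praised] [NP [Det a] [N scope]]] [Conj and] [VP [V visited] [NP [Det some] [N argument]]]]]
Each bracket corresponds to one application of a listed rule, so the string is derivable from S.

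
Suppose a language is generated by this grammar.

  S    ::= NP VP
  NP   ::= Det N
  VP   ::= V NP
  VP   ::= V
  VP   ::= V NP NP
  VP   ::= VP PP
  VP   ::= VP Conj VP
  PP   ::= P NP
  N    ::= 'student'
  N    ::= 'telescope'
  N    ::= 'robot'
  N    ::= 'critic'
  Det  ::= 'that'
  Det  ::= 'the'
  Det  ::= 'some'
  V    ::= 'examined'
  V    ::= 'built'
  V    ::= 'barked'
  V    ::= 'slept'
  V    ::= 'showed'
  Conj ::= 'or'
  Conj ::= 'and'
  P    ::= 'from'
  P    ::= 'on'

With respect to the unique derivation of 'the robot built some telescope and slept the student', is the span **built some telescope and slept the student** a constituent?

Yes

[S [NP [Det the] [N robot]] [VP [VP [V built] [NP [Det some] [N telescope]]] [Conj and] [VP [V slept] [NP [Det the] [N student]]]]]
The words 'built some telescope and slept the student' are exhaustively dominated by a single VP node (built by VP → VP Conj VP), so they form a constituent.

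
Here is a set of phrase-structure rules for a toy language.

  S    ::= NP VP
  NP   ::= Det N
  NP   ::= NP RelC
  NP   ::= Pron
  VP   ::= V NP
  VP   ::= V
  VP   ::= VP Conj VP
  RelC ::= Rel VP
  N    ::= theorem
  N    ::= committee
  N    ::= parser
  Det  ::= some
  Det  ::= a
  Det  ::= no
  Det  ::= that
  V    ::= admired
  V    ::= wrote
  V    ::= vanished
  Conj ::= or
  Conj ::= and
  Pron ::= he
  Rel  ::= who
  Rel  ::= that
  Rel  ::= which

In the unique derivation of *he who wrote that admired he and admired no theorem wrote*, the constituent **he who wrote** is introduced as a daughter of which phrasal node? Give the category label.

NP

S
  NP
    NP
      NP
        Pron: he
      RelC
        Rel: who
        VP
          V: wrote
    RelC
      Rel: that
      VP
        VP
          V: admired
          NP
            Pron: he
        Conj: and
        VP
          V: admired
          NP
            Det: no
            N: theorem
  VP
    V: wrote
The span 'he who wrote' is the NP node built by NP → NP RelC.
Its mother is the NP built by NP → NP RelC.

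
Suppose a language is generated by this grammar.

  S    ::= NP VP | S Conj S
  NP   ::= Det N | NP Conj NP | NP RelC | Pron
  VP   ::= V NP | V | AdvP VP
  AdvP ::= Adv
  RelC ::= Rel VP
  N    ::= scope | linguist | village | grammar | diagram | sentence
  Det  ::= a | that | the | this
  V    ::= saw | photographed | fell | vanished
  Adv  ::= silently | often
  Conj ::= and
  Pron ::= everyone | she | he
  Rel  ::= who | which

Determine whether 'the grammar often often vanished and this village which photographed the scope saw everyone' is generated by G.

Grammatical

S
  S
    NP
      Det: the
      N: grammar
    VP
      AdvP
        Adv: often
      VP
        AdvP
          Adv: often
        VP
          V: vanished
  Conj: and
  S
    NP
      NP
        Det: this
        N: village
      RelC
        Rel: which
        VP
          V: photographed
          NP
            Det: the
            N: scope
    VP
      V: saw
      NP
        Pron: everyone
Every word is introduced by a lexical rule and the phrasal rules combine the resulting categories into a single S.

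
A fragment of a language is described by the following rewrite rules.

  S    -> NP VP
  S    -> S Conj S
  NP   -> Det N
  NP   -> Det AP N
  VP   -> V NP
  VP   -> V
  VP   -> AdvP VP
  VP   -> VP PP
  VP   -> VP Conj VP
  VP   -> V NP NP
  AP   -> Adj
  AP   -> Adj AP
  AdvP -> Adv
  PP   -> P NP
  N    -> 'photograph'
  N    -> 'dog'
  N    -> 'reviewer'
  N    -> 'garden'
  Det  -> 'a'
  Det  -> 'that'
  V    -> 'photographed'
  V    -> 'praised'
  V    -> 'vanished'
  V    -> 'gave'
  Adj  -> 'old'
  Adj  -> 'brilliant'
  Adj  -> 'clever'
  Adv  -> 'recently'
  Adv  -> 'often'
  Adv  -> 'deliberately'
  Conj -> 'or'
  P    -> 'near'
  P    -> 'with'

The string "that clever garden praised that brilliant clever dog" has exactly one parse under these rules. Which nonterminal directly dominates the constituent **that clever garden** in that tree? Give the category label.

[S [NP [Det that] [AP [Adj clever]] [N garden]] [VP [V praised] [NP [Det that] [AP [Adj brilliant] [AP [Adj clever]]] [N dog]]]]
The span 'that clever garden' is the NP node built by NP → Det AP N.
Its mother is the S built by S → NP VP.

S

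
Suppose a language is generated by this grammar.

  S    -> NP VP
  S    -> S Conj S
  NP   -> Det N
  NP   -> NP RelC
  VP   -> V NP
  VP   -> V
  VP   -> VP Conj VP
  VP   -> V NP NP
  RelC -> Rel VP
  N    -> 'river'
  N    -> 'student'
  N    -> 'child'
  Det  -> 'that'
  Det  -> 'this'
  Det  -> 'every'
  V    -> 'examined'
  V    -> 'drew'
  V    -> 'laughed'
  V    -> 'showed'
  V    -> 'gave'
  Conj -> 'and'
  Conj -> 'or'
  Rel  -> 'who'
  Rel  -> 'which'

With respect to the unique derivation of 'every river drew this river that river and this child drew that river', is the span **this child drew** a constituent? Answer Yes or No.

[S [S [NP [Det every] [N river]] [VP [V drew] [NP [Det this] [N river]] [NP [Det that] [N river]]]] [Conj and] [S [NP [Det this] [N child]] [VP [V drew] [NP [Det that] [N river]]]]]
The smallest constituent containing 'this child drew' is the S spanning 'this child drew that river'; no single node in the tree dominates exactly the given words.

No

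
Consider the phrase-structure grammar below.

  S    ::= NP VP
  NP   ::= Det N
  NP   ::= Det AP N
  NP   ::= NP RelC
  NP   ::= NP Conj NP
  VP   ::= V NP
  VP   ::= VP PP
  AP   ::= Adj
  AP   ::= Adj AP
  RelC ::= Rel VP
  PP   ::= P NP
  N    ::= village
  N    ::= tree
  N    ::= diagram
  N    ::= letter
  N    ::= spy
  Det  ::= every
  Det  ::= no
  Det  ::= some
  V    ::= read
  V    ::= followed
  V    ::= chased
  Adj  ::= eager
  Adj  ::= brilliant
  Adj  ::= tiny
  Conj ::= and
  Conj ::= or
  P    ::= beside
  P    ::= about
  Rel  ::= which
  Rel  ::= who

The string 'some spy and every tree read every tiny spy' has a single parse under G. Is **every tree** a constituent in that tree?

Yes

[S [NP [NP [Det some] [N spy]] [Conj and] [NP [Det every] [N tree]]] [VP [V read] [NP [Det every] [AP [Adj tiny]] [N spy]]]]
The words 'every tree' are exhaustively dominated by a single NP node (built by NP → Det N), so they form a constituent.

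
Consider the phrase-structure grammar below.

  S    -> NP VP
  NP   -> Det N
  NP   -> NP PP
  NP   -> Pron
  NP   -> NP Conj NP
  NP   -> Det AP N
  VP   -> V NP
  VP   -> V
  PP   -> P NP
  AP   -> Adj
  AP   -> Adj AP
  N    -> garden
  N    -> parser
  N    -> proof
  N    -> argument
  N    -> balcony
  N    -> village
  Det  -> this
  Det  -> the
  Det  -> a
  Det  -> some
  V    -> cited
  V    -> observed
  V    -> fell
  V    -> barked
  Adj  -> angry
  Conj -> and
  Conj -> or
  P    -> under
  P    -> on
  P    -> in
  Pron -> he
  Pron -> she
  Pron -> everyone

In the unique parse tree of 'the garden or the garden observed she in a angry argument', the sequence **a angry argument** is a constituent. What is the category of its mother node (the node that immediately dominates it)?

PP

S
  NP
    NP
      Det: the
      N: garden
    Conj: or
    NP
      Det: the
      N: garden
  VP
    V: observed
    NP
      NP
        Pron: she
      PP
        P: in
        NP
          Det: a
          AP
            Adj: angry
          N: argument
The span 'a angry argument' is the NP node built by NP → Det AP N.
Its mother is the PP built by PP → P NP.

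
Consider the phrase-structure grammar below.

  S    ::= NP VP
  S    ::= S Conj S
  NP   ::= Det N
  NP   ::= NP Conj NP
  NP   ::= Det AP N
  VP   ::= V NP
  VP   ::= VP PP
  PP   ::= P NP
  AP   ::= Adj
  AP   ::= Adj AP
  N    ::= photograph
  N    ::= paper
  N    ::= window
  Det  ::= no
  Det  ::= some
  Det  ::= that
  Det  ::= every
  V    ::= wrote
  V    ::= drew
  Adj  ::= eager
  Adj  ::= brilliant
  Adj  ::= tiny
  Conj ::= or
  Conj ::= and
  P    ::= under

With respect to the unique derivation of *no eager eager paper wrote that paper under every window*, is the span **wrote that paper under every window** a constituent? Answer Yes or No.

[S [NP [Det no] [AP [Adj eager] [AP [Adj eager]]] [N paper]] [VP [VP [V wrote] [NP [Det that] [N paper]]] [PP [P under] [NP [Det every] [N window]]]]]
The words 'wrote that paper under every window' are exhaustively dominated by a single VP node (built by VP → VP PP), so they form a constituent.

Yes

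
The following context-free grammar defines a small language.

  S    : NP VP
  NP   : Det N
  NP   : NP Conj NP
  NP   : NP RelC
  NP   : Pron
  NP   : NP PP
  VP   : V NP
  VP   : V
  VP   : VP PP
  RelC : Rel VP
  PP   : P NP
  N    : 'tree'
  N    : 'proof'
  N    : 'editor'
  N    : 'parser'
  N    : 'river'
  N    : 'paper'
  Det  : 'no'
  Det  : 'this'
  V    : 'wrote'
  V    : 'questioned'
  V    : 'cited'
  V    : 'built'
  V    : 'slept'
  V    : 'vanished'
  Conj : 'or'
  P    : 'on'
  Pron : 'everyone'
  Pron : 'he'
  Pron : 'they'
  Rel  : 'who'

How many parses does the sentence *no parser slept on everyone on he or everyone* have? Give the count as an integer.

Two of the 3 distinct bracketings:
[S [NP [Det no] [N parser]] [VP [VP [V slept]] [PP [P on] [NP [NP [NP [Pron everyone]] [PP [P on] [NP [Pron he]]]] [Conj or] [NP [Pron everyone]]]]]]
[S [NP [Det no] [N parser]] [VP [VP [V slept]] [PP [P on] [NP [NP [Pron everyone]] [PP [P on] [NP [NP [Pron he]] [Conj or] [NP [Pron everyone]]]]]]]]
The trees differ in how a recursive rule is bracketed over the same span.

3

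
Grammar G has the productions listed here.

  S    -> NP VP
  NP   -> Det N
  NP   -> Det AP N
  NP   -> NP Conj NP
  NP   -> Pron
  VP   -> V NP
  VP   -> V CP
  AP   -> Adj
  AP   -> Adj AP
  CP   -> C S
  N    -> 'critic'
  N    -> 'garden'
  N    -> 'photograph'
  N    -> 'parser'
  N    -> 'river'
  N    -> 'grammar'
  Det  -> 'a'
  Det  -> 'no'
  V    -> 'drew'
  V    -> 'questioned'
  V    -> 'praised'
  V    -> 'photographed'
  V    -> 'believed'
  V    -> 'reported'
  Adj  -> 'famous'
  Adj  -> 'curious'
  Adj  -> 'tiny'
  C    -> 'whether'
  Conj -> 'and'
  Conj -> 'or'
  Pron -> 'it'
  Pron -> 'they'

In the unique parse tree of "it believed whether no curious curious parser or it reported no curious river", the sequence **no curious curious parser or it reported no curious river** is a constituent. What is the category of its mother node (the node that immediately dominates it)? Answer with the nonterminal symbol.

[S [NP [Pron it]] [VP [V believed] [CP [C whether] [S [NP [NP [Det no] [AP [Adj curious] [AP [Adj curious]]] [N parser]] [Conj or] [NP [Pron it]]] [VP [V reported] [NP [Det no] [AP [Adj curious]] [N river]]]]]]]
The span 'no curious curious parser or it reported no curious river' is the S node built by S → NP VP.
Its mother is the CP built by CP → C S.

CP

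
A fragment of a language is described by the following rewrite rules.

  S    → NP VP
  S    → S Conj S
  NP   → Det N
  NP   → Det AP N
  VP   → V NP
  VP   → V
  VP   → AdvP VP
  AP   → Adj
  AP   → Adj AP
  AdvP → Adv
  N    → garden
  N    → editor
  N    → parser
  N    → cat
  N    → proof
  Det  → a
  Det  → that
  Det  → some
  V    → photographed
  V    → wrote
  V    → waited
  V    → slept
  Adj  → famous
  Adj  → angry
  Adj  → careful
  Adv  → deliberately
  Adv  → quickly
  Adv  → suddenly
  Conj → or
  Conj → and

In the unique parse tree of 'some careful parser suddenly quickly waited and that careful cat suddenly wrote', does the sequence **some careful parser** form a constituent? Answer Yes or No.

[S [S [NP [Det some] [AP [Adj careful]] [N parser]] [VP [AdvP [Adv suddenly]] [VP [AdvP [Adv quickly]] [VP [V waited]]]]] [Conj and] [S [NP [Det that] [AP [Adj careful]] [N cat]] [VP [AdvP [Adv suddenly]] [VP [V wrote]]]]]
The words 'some careful parser' are exhaustively dominated by a single NP node (built by NP → Det AP N), so they form a constituent.

Yes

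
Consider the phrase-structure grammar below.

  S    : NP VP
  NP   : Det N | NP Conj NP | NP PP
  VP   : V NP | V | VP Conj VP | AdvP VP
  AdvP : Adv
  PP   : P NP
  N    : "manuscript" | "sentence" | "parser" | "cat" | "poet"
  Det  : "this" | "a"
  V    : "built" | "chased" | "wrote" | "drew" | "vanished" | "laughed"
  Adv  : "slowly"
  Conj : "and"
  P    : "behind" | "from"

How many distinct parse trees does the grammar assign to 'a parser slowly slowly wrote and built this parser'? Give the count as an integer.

3

Two of the 3 distinct bracketings:
[S [NP [Det a] [N parser]] [VP [VP [AdvP [Adv slowly]] [VP [AdvP [Adv slowly]] [VP [V wrote]]]] [Conj and] [VP [V built] [NP [Det this] [N parser]]]]]
[S [NP [Det a] [N parser]] [VP [AdvP [Adv slowly]] [VP [VP [AdvP [Adv slowly]] [VP [V wrote]]] [Conj and] [VP [V built] [NP [Det this] [N parser]]]]]]
The trees differ in how a recursive rule is bracketed over the same span.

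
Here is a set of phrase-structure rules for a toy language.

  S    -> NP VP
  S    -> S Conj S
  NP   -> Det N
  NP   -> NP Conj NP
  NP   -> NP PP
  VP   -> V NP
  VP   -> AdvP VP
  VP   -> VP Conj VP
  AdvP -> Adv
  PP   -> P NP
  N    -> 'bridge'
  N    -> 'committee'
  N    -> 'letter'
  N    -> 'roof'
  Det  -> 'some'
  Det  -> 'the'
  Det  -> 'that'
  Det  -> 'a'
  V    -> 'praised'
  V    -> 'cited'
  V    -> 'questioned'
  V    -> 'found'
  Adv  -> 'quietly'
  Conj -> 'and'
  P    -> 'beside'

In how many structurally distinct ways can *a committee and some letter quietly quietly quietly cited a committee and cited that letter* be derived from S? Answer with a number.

Two of the 4 distinct bracketings:
[S [NP [NP [Det a] [N committee]] [Conj and] [NP [Det some] [N letter]]] [VP [AdvP [Adv quietly]] [VP [AdvP [Adv quietly]] [VP [AdvP [Adv quietly]] [VP [VP [V cited] [NP [Det a] [N committee]]] [Conj and] [VP [V cited] [NP [Det that] [N letter]]]]]]]]
[S [NP [NP [Det a] [N committee]] [Conj and] [NP [Det some] [N letter]]] [VP [AdvP [Adv quietly]] [VP [AdvP [Adv quietly]] [VP [VP [AdvP [Adv quietly]] [VP [V cited] [NP [Det a] [N committee]]]] [Conj and] [VP [V cited] [NP [Det that] [N letter]]]]]]]
The trees differ in how a recursive rule is bracketed over the same span.

4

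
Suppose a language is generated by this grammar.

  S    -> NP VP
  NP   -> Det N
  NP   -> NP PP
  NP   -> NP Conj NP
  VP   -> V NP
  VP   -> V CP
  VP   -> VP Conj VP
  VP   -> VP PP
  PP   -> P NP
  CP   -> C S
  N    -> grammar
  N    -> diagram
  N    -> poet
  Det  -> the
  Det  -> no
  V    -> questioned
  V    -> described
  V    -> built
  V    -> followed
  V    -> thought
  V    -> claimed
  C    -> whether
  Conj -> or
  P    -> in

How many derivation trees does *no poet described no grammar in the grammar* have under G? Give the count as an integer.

The two bracketings:
[S [NP [Det no] [N poet]] [VP [V described] [NP [NP [Det no] [N grammar]] [PP [P in] [NP [Det the] [N grammar]]]]]]
[S [NP [Det no] [N poet]] [VP [VP [V described] [NP [Det no] [N grammar]]] [PP [P in] [NP [Det the] [N grammar]]]]]
The difference turns on whether NP → NP PP is used at the relevant span, versus an alternative expansion of NP.

2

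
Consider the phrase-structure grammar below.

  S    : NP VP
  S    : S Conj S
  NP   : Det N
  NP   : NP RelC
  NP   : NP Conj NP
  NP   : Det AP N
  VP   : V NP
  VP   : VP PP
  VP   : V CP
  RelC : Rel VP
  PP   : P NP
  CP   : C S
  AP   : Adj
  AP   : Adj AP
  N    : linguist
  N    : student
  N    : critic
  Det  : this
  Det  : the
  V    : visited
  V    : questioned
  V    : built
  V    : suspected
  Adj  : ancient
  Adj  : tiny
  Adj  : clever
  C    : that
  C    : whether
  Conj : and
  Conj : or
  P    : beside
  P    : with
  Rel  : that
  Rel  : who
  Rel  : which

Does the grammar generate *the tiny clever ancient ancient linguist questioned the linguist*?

S
  NP
    Det: the
    AP
      Adj: tiny
      AP
        Adj: clever
        AP
          Adj: ancient
          AP
            Adj: ancient
    N: linguist
  VP
    V: questioned
    NP
      Det: the
      N: linguist
Each bracket corresponds to one application of a listed rule, so the string is derivable from S.

Grammatical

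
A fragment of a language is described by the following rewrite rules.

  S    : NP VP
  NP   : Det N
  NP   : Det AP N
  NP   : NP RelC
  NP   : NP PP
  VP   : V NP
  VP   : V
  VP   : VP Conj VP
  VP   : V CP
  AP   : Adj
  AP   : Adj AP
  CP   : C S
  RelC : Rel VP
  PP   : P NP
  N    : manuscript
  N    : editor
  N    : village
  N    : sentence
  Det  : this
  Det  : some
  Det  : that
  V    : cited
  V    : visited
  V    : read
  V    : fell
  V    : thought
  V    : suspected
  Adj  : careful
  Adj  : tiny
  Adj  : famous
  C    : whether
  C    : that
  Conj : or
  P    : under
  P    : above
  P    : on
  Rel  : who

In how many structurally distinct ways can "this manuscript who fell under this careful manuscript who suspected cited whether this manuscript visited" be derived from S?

The two bracketings:
[S [NP [NP [NP [NP [Det this] [N manuscript]] [RelC [Rel who] [VP [V fell]]]] [PP [P under] [NP [Det this] [AP [Adj careful]] [N manuscript]]]] [RelC [Rel who] [VP [V suspected]]]] [VP [V cited] [CP [C whether] [S [NP [Det this] [N manuscript]] [VP [V visited]]]]]]
[S [NP [NP [NP [Det this] [N manuscript]] [RelC [Rel who] [VP [V fell]]]] [PP [P under] [NP [NP [Det this] [AP [Adj careful]] [N manuscript]] [RelC [Rel who] [VP [V suspected]]]]]] [VP [V cited] [CP [C whether] [S [NP [Det this] [N manuscript]] [VP [V visited]]]]]]
The trees differ in how a recursive rule is bracketed over the same span.

2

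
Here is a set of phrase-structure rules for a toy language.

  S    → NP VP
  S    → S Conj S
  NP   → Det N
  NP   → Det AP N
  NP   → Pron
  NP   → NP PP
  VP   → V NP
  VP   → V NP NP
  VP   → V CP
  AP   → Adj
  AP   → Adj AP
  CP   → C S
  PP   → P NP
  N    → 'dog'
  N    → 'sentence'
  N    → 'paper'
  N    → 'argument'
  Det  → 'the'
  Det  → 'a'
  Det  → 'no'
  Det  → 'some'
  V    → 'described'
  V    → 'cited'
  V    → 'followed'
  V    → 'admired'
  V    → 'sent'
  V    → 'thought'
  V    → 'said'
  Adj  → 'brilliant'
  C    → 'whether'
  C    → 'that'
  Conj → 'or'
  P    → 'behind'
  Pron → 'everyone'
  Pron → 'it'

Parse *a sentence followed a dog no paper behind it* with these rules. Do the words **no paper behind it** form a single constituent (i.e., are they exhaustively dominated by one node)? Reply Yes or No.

[S [NP [Det a] [N sentence]] [VP [V followed] [NP [Det a] [N dog]] [NP [NP [Det no] [N paper]] [PP [P behind] [NP [Pron it]]]]]]
The words 'no paper behind it' are exhaustively dominated by a single NP node (built by NP → NP PP), so they form a constituent.

Yes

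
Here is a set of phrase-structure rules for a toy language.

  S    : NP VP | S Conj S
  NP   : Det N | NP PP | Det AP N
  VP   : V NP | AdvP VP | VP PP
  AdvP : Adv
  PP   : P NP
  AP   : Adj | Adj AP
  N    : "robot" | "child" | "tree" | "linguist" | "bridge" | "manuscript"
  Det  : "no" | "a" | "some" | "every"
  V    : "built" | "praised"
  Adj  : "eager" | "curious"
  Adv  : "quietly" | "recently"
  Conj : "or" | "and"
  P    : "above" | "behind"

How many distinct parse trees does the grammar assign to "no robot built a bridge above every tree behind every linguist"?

Two of the 5 distinct bracketings:
[S [NP [Det no] [N robot]] [VP [V built] [NP [NP [Det a] [N bridge]] [PP [P above] [NP [NP [Det every] [N tree]] [PP [P behind] [NP [Det every] [N linguist]]]]]]]]
[S [NP [Det no] [N robot]] [VP [V built] [NP [NP [NP [Det a] [N bridge]] [PP [P above] [NP [Det every] [N tree]]]] [PP [P behind] [NP [Det every] [N linguist]]]]]]
The trees differ in how a recursive rule is bracketed over the same span.

5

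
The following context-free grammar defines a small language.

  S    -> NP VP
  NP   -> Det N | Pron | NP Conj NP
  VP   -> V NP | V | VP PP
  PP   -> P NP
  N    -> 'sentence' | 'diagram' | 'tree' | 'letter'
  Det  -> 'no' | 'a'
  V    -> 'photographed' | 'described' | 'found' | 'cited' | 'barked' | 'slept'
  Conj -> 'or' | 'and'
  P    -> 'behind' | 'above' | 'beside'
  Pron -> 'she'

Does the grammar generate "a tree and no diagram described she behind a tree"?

Grammatical

S
  NP
    NP
      Det: a
      N: tree
    Conj: and
    NP
      Det: no
      N: diagram
  VP
    VP
      V: described
      NP
        Pron: she
    PP
      P: behind
      NP
        Det: a
        N: tree
The bracketing above is licensed at every node by one of the given productions, with S at the root.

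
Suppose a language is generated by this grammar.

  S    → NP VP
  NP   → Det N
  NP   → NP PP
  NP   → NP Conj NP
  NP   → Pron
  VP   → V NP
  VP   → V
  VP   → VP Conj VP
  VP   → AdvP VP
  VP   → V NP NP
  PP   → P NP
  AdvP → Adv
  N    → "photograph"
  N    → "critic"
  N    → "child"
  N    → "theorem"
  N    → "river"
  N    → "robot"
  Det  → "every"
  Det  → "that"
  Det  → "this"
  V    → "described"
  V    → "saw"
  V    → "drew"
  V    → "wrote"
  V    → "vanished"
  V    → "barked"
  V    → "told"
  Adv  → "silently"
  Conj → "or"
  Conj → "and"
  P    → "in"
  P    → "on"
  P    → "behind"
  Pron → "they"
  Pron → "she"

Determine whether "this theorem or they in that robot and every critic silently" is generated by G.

For S → NP VP, every NP-prefix leaves a non-VP remainder: after 'this theorem' the remainder is not a VP; after 'this theorem or they' the remainder is not a VP; after 'this theorem or they in that robot' the remainder is not a VP (and 1 more).

Ungrammatical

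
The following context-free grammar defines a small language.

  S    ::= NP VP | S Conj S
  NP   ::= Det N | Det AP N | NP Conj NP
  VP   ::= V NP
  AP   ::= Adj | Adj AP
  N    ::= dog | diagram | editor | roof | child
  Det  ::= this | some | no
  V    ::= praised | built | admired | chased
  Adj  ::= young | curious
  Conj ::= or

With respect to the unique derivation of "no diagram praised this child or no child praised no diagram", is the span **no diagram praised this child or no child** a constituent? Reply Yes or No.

[S [S [NP [Det no] [N diagram]] [VP [V praised] [NP [Det this] [N child]]]] [Conj or] [S [NP [Det no] [N child]] [VP [V praised] [NP [Det no] [N diagram]]]]]
The smallest constituent containing 'no diagram praised this child or no child' is the S spanning 'no diagram praised this child or no child praised no diagram'; no single node in the tree dominates exactly the given words.

No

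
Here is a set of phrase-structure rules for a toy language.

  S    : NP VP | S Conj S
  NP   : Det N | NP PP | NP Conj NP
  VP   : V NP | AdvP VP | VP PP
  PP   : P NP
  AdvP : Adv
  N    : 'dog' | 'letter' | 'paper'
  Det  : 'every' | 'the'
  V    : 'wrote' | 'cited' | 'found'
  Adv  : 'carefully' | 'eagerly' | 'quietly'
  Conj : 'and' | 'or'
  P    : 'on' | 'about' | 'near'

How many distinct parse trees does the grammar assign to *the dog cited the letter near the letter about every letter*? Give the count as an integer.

5

Two of the 5 distinct bracketings:
[S [NP [Det the] [N dog]] [VP [V cited] [NP [NP [Det the] [N letter]] [PP [P near] [NP [NP [Det the] [N letter]] [PP [P about] [NP [Det every] [N letter]]]]]]]]
[S [NP [Det the] [N dog]] [VP [V cited] [NP [NP [NP [Det the] [N letter]] [PP [P near] [NP [Det the] [N letter]]]] [PP [P about] [NP [Det every] [N letter]]]]]]
The trees differ in how a recursive rule is bracketed over the same span.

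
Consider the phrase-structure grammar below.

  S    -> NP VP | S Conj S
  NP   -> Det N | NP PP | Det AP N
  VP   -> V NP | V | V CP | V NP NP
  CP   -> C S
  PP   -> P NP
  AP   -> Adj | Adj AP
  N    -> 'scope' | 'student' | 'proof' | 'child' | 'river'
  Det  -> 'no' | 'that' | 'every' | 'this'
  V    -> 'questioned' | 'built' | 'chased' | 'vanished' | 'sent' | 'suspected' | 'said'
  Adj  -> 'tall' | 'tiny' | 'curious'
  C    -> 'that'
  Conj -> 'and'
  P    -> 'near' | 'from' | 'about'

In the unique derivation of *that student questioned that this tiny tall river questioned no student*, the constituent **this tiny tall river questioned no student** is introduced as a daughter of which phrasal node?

CP

S
  NP
    Det: that
    N: student
  VP
    V: questioned
    CP
      C: that
      S
        NP
          Det: this
          AP
            Adj: tiny
            AP
              Adj: tall
          N: river
        VP
          V: questioned
          NP
            Det: no
            N: student
The span 'this tiny tall river questioned no student' is the S node built by S → NP VP.
Its mother is the CP built by CP → C S.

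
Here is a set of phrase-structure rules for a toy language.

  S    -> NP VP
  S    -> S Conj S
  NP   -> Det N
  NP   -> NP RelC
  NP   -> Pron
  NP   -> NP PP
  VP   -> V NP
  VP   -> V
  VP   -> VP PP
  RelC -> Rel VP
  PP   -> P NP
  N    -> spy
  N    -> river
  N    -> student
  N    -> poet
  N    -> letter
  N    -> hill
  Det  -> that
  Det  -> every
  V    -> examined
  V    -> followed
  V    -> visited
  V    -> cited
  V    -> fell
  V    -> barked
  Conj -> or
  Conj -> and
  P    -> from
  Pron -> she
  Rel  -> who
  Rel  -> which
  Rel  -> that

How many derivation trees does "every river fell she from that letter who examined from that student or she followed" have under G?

Two of the 10 distinct bracketings:
[S [S [NP [Det every] [N river]] [VP [V fell] [NP [NP [NP [Pron she]] [PP [P from] [NP [Det that] [N letter]]]] [RelC [Rel who] [VP [VP [V examined]] [PP [P from] [NP [Det that] [N student]]]]]]]] [Conj or] [S [NP [Pron she]] [VP [V followed]]]]
[S [S [NP [Det every] [N river]] [VP [V fell] [NP [NP [Pron she]] [PP [P from] [NP [NP [Det that] [N letter]] [RelC [Rel who] [VP [VP [V examined]] [PP [P from] [NP [Det that] [N student]]]]]]]]]] [Conj or] [S [NP [Pron she]] [VP [V followed]]]]
The trees differ in how a recursive rule is bracketed over the same span.

10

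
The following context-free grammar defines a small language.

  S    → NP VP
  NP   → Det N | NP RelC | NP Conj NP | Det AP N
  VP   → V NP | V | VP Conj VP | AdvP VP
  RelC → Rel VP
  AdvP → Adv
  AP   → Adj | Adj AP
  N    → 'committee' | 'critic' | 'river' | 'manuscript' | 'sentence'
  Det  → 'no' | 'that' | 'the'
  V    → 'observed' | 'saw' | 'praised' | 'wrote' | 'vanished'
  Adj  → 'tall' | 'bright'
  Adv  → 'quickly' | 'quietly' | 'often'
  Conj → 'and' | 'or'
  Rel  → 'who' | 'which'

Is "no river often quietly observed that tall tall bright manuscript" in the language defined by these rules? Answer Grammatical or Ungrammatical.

S
  NP
    Det: no
    N: river
  VP
    AdvP
      Adv: often
    VP
      AdvP
        Adv: quietly
      VP
        V: observed
        NP
          Det: that
          AP
            Adj: tall
            AP
              Adj: tall
              AP
                Adj: bright
          N: manuscript
Every word is introduced by a lexical rule and the phrasal rules combine the resulting categories into a single S.

Grammatical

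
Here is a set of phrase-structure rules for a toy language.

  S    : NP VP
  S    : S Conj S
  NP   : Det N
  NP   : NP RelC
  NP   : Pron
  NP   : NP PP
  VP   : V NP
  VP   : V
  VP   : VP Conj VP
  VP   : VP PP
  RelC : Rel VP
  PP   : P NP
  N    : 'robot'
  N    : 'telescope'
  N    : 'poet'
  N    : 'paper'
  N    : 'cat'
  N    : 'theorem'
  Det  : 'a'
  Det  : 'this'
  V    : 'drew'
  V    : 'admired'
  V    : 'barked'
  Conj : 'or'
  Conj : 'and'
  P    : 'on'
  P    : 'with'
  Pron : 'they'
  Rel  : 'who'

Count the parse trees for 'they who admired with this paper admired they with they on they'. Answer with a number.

Two of the 10 distinct bracketings:
[S [NP [NP [Pron they]] [RelC [Rel who] [VP [VP [V admired]] [PP [P with] [NP [Det this] [N paper]]]]]] [VP [V admired] [NP [NP [Pron they]] [PP [P with] [NP [NP [Pron they]] [PP [P on] [NP [Pron they]]]]]]]]
[S [NP [NP [Pron they]] [RelC [Rel who] [VP [VP [V admired]] [PP [P with] [NP [Det this] [N paper]]]]]] [VP [V admired] [NP [NP [NP [Pron they]] [PP [P with] [NP [Pron they]]]] [PP [P on] [NP [Pron they]]]]]]
The trees differ in how a recursive rule is bracketed over the same span.

10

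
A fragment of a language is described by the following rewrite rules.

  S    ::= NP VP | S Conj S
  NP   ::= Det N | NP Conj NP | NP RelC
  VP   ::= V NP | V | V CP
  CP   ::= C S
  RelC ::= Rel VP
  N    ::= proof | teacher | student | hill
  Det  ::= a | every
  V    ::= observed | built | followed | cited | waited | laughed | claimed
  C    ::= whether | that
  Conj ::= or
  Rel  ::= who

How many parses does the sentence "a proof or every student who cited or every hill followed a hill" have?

3

Two of the 3 distinct bracketings:
[S [NP [NP [Det a] [N proof]] [Conj or] [NP [NP [NP [Det every] [N student]] [RelC [Rel who] [VP [V cited]]]] [Conj or] [NP [Det every] [N hill]]]] [VP [V followed] [NP [Det a] [N hill]]]]
[S [NP [NP [NP [Det a] [N proof]] [Conj or] [NP [NP [Det every] [N student]] [RelC [Rel who] [VP [V cited]]]]] [Conj or] [NP [Det every] [N hill]]] [VP [V followed] [NP [Det a] [N hill]]]]
The trees differ in how a recursive rule is bracketed over the same span.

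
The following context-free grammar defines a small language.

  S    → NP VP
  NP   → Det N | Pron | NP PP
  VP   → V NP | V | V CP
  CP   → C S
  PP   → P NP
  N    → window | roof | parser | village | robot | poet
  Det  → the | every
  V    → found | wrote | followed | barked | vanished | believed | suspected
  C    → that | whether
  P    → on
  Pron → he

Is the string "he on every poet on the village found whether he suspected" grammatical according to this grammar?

Grammatical

[S [NP [NP [Pron he]] [PP [P on] [NP [NP [Det every] [N poet]] [PP [P on] [NP [Det the] [N village]]]]]] [VP [V found] [CP [C whether] [S [NP [Pron he]] [VP [V suspected]]]]]]
The bracketing above is licensed at every node by one of the given productions, with S at the root.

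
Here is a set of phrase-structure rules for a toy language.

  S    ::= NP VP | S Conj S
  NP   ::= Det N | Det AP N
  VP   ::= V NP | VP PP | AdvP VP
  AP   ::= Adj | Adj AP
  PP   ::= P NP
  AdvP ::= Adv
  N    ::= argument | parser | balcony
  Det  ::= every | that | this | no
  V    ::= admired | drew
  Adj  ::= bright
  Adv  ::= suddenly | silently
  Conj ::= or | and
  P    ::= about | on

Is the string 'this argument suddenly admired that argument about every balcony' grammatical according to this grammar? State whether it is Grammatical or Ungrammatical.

S
  NP
    Det: this
    N: argument
  VP
    VP
      AdvP
        Adv: suddenly
      VP
        V: admired
        NP
          Det: that
          N: argument
    PP
      P: about
      NP
        Det: every
        N: balcony
The bracketing above is licensed at every node by one of the given productions, with S at the root.

Grammatical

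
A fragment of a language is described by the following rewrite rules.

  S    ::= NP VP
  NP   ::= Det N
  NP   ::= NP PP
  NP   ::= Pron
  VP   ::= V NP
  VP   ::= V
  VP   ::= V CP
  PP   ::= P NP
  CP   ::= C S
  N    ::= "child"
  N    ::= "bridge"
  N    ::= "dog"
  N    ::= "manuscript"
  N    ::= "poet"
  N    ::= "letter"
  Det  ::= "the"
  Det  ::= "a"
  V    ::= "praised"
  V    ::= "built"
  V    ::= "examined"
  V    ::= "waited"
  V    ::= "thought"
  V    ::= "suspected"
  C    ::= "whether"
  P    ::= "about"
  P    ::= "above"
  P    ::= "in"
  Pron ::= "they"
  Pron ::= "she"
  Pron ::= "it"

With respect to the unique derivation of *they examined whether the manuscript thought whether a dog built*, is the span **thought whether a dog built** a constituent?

[S [NP [Pron they]] [VP [V examined] [CP [C whether] [S [NP [Det the] [N manuscript]] [VP [V thought] [CP [C whether] [S [NP [Det a] [N dog]] [VP [V built]]]]]]]]]
The words 'thought whether a dog built' are exhaustively dominated by a single VP node (built by VP → V CP), so they form a constituent.

Yes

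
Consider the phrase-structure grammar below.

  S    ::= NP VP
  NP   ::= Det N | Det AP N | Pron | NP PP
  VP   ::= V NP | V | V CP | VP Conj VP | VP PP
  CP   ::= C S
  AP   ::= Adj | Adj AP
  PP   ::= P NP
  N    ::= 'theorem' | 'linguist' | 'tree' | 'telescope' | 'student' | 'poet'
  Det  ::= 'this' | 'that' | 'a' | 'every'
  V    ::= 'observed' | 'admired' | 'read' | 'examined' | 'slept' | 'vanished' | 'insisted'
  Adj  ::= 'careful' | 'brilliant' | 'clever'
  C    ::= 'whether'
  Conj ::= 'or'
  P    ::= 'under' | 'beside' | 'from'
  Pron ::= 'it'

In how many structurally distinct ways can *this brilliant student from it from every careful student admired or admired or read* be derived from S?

4

Two of the 4 distinct bracketings:
[S [NP [NP [Det this] [AP [Adj brilliant]] [N student]] [PP [P from] [NP [NP [Pron it]] [PP [P from] [NP [Det every] [AP [Adj careful]] [N student]]]]]] [VP [VP [V admired]] [Conj or] [VP [VP [V admired]] [Conj or] [VP [V read]]]]]
[S [NP [NP [Det this] [AP [Adj brilliant]] [N student]] [PP [P from] [NP [NP [Pron it]] [PP [P from] [NP [Det every] [AP [Adj careful]] [N student]]]]]] [VP [VP [VP [V admired]] [Conj or] [VP [V admired]]] [Conj or] [VP [V read]]]]
The trees differ in how a recursive rule is bracketed over the same span.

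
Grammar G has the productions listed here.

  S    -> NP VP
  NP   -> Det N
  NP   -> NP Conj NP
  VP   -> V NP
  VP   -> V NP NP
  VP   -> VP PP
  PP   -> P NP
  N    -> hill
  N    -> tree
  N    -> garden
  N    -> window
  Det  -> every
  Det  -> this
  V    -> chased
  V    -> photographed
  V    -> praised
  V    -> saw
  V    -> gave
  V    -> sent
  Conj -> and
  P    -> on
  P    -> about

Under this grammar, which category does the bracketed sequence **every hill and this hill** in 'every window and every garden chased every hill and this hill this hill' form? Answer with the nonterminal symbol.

NP

S
  NP
    NP
      Det: every
      N: window
    Conj: and
    NP
      Det: every
      N: garden
  VP
    V: chased
    NP
      NP
        Det: every
        N: hill
      Conj: and
      NP
        Det: this
        N: hill
    NP
      Det: this
      N: hill
The span 'every hill and this hill' is the NP node built by NP → NP Conj NP.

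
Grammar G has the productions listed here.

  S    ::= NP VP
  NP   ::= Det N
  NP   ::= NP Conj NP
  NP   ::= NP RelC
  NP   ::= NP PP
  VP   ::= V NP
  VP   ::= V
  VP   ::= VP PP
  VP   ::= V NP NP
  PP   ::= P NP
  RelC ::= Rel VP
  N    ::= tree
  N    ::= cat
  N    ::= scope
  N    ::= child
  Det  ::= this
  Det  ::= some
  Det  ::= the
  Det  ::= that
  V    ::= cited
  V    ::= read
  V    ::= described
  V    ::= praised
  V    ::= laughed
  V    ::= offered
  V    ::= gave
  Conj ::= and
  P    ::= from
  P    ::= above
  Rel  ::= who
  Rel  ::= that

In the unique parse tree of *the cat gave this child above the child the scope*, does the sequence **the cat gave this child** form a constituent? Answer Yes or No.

No

[S [NP [Det the] [N cat]] [VP [V gave] [NP [NP [Det this] [N child]] [PP [P above] [NP [Det the] [N child]]]] [NP [Det the] [N scope]]]]
The smallest constituent containing 'the cat gave this child' is the S spanning 'the cat gave this child above the child the scope'; no single node in the tree dominates exactly the given words.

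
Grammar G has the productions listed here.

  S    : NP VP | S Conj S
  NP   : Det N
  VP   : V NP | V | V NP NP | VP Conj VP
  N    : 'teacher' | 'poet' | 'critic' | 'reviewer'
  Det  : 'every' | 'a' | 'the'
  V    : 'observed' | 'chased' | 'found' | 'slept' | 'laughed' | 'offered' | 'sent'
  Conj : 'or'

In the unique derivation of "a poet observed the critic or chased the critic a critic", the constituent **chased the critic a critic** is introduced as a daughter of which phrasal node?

[S [NP [Det a] [N poet]] [VP [VP [V observed] [NP [Det the] [N critic]]] [Conj or] [VP [V chased] [NP [Det the] [N critic]] [NP [Det a] [N critic]]]]]
The span 'chased the critic a critic' is the VP node built by VP → V NP NP.
Its mother is the VP built by VP → VP Conj VP.

VP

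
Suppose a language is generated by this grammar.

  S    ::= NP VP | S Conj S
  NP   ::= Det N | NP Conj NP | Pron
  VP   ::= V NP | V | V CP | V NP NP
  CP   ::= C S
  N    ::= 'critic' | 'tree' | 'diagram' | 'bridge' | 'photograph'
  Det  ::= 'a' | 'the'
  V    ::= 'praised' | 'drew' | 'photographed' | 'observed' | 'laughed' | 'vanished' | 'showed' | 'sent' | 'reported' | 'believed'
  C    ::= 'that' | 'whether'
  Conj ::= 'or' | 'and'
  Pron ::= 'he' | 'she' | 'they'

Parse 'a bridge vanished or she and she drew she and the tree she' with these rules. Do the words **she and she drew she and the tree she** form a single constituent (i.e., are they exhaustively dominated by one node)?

[S [S [NP [Det a] [N bridge]] [VP [V vanished]]] [Conj or] [S [NP [NP [Pron she]] [Conj and] [NP [Pron she]]] [VP [V drew] [NP [NP [Pron she]] [Conj and] [NP [Det the] [N tree]]] [NP [Pron she]]]]]
The words 'she and she drew she and the tree she' are exhaustively dominated by a single S node (built by S → NP VP), so they form a constituent.

Yes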